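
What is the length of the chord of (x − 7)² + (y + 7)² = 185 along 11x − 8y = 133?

Centre (7, −7), r² = 185. Perpendicular distance d from centre to line = |0| / √185 = 0/√185.
Chord = 2√(r² − d²) = 2·√(185) = 2√185.

2√185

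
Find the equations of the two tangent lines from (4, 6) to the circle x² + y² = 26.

5x + y = 26 and x − 5y = −26

Let a tangent through (4, 6) have slope m. Its distance from (0, 0) must equal √26:
(−4m − (−6))² = 26(m² + 1)
5m² + 24m − 5 = 0, so m = −5 or m = 1/5.
Through (4, 6) these give 5x + y = 26 and x − 5y = −26.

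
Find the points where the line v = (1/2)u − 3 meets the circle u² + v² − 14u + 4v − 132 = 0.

Express v = (−6 + u)/2 and substitute into the circle:
5u² − 60u − 540 = 0  ⟹  u² − 12u − 108 = 0
u = 18 or u = −6, giving (18, 6) and (−6, −6).

(−6, −6) and (18, 6)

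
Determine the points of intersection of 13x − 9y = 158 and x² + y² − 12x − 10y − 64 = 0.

Express y = (−158 + 13x)/9 and substitute into the circle:
250x² − 6250x + 34000 = 0  ⟹  x² − 25x + 136 = 0
x = 17 or x = 8, giving (17, 7) and (8, −6).

(8, −6) and (17, 7)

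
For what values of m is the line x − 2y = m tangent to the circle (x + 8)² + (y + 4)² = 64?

m = ±8√5

Tangency holds when the distance from the centre (−8, −4) to the line equals the radius 8:
|1·(−8) − 2·(−4) − m| / √5 = 8
|m| = 8√5.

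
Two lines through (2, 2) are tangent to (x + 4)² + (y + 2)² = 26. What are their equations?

x + 5y = 12 and 5x − y = 8

A line y − (2) = m(x − (2)) is tangent when its distance from (−4, −2) is √26:
(−6m − (−4))² = 26(m² + 1)
5m² − 24m − 5 = 0, so m = −1/5 or m = 5.
Through (2, 2) these give x + 5y = 12 and 5x − y = 8.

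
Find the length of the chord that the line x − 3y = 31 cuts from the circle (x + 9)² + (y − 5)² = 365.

5√10

Centre (−9, 5), r² = 365. Perpendicular distance d from centre to line = |−55| / √10 = 55/√10.
Half the chord is √(r² − d²) = √(125/2), so the full chord is 5√10.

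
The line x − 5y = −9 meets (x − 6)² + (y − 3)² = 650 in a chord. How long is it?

10√26

Substitute y = (9 + x)/5:
26x² − 312x − 15314 = 0  ⟹  x² − 12x − 589 = 0
x = 31 or x = −19, giving (31, 8) and (−19, −2).
|(31, 8) − (−19, −2)| = √((50)² + (10)²) = 10√26.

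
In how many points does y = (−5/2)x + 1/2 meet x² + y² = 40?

Substituting the line into the circle gives 29x² − 10x − 159 = 0.
Discriminant = (−10)² − 4·29·(−159) = 18544 > 0.
Two real roots: the line is a secant.

2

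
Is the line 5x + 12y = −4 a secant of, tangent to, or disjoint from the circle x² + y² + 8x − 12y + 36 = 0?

Substituting the line into the circle gives 169x² + 1912x + 5776 = 0.
Δ = 3655744 − 3904576 = −248832.
No real roots: the line does not meet the circle.

disjoint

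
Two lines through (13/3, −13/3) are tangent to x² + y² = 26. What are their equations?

5x − y = 26 and x − 5y = 26

A line y − (−13/3) = m(x − (13/3)) is tangent when its distance from (0, 0) is √26:
[m·(−13/3) − (13/3)]² = 26(m² + 1)
5m² − 26m + 5 = 0, so m = 5 or m = 1/5.
Through (13/3, −13/3) these give 5x − y = 26 and x − 5y = 26.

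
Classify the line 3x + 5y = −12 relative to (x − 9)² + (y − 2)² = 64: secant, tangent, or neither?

neither

Substituting the line into the circle gives 34x² − 318x + 909 = 0.
Discriminant = (−318)² − 4·34·(909) = −22500 < 0.
No real roots: the line does not meet the circle.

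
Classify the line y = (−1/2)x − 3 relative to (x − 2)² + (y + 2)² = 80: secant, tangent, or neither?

Substituting the line into the circle gives 5x² − 12x − 300 = 0.
Discriminant = (−12)² − 4·5·(−300) = 6144 > 0.
Two real roots: the line is a secant.

secant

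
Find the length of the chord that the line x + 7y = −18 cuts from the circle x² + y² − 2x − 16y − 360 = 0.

The distance from (1, 8) to the line is 75/√50, and r² = 425.
Chord = 2√(r² − d²) = 2·√(625/2) = 25√2.

25√2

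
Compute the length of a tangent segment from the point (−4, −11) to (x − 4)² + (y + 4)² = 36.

With centre O = (4, −4), |OP|² = 113 and r² = 36.
The tangent meets the radius at right angles, so tangent² = |PO|² − r² = 113 − 36 = 77.

√77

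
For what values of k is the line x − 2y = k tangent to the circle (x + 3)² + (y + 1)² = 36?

The line touches the circle iff its distance from (−3, −1) is 6:
|1·(−3) − 2·(−1) − k| / √5 = 6
|k − (−1)| = 6√5.

k = −1 ± 6√5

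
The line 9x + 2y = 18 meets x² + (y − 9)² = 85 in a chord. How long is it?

From the line, y = (18 − 9x)/2. Substituting:
85x² − 340 = 0  ⟹  x² − 4 = 0
x = 2 or x = −2, giving (2, 0) and (−2, 18).
Chord length = distance between (2, 0) and (−2, 18) = √340 = 2√85.

2√85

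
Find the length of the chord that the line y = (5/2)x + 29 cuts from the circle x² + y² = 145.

2√29

Substitute y = (58 + 5x)/2:
29x² + 580x + 2784 = 0  ⟹  x² + 20x + 96 = 0
x = −8 or x = −12, giving (−8, 9) and (−12, −1).
Chord length = distance between (−8, 9) and (−12, −1) = √116 = 2√29.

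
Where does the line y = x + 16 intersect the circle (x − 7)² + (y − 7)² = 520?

(−15, 1) and (13, 29)

From the line, y = x + 16. Substituting:
2x² + 4x − 390 = 0  ⟹  x² + 2x − 195 = 0
x = 13 or x = −15, giving (13, 29) and (−15, 1).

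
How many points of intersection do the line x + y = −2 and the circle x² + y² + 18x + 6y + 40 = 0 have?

1

d² = (1·(−9) + 1·(−3) − (−2))²/2 = 50; r² = 50.
Since d² = r², the line is tangent.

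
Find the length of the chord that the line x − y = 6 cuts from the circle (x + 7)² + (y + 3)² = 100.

The distance from (−7, −3) to the line is 10/√2, and r² = 100.
Chord = 2√(r² − d²) = 2·√(50) = 10√2.

10√2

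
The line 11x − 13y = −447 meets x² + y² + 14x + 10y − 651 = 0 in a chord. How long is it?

√290

Centre (−7, −5), r² = 725. Perpendicular distance d from centre to line = |435| / √290 = 435/√290.
Chord = 2√(r² − d²) = 2·√(145/2) = √290.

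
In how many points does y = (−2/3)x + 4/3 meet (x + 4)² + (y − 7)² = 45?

2

Substituting the line into the circle gives 13x² + 140x + 28 = 0.
Discriminant = (140)² − 4·13·(28) = 18144 > 0.
Two real roots: the line is a secant.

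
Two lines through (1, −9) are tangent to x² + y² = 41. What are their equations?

4x + 5y = −41 and 5x − 4y = 41

Write the tangent as mx − y + (−9 − m·(1)) = 0 and set its distance from the centre to √41:
[m·(−1) − (9)]² = 41(m² + 1)
20m² − 9m − 20 = 0, so m = −4/5 or m = 5/4.
With m = −4/5: 4x + 5y = −41. With m = 5/4: 5x − 4y = 41.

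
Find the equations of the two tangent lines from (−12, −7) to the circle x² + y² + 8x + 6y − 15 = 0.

x + 3y = −33 and 3x − y = −29

A line y − (−7) = m(x − (−12)) is tangent when its distance from (−4, −3) is 2√10:
(8m − (4))² = 40(m² + 1)
3m² − 8m − 3 = 0, so m = −1/3 or m = 3.
Through (−12, −7) these give x + 3y = −33 and 3x − y = −29.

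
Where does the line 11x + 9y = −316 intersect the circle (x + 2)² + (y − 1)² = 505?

From the line, y = (−316 − 11x)/9. Substituting:
202x² + 7474x + 65044 = 0  ⟹  x² + 37x + 322 = 0
x = −14 or x = −23, giving (−14, −18) and (−23, −7).

(−23, −7) and (−14, −18)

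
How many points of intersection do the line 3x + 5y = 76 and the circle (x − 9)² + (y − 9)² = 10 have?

Substituting the line into the circle gives 34x² − 636x + 2736 = 0.
Δ = 404496 − 372096 = 32400.
Two real roots: the line is a secant.

2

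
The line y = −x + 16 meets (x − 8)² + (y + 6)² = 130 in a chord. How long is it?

Substitute y = −x + 16:
2x² − 60x + 418 = 0  ⟹  x² − 30x + 209 = 0
x = 19 or x = 11, giving (19, −3) and (11, 5).
|(19, −3) − (11, 5)| = √((8)² + (−8)²) = 8√2.

8√2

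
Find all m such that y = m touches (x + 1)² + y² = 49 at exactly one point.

The line touches the circle iff its distance from (−1, 0) is 7:
|0·(−1) + 1·0 − m| / √1 = 7
|m| = 7, so m = 7 or m = −7.

m = −7 or m = 7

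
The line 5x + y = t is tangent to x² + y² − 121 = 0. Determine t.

t = ±11√26

The line touches the circle iff its distance from (0, 0) is 11:
|5·0 + 1·0 − t| / √26 = 11
|t| = 11√26.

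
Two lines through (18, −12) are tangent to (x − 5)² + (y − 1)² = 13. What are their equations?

2x + 3y = 0 and 3x + 2y = 30

Let a tangent through (18, −12) have slope m. Its distance from (5, 1) must equal √13:
[m·(−13) − (13)]² = 13(m² + 1)
6m² + 13m + 6 = 0, so m = −2/3 or m = −3/2.
Through (18, −12) these give 2x + 3y = 0 and 3x + 2y = 30.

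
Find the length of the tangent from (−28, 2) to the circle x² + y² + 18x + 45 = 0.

√329

The centre is (−9, 0) and r = 6. The square of the distance from P to the centre is 361 + 4 = 365.
By the tangent–radius right angle, tangent length = √(|PO|² − r²) = √329.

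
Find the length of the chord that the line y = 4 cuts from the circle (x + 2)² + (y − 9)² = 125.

Express y = 4 and substitute into the circle:
x² + 4x − 96 = 0
x = 8 or x = −12, giving (8, 4) and (−12, 4).
Chord length = distance between (8, 4) and (−12, 4) = √400 = 20.

20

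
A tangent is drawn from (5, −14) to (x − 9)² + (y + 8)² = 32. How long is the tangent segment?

The centre is (9, −8) and r = 4√2. The square of the distance from P to the centre is 16 + 36 = 52.
By the tangent–radius right angle, tangent length = √(|PO|² − r²) = √20 = 2√5.

2√5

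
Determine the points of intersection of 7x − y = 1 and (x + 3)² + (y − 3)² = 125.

Express y = 7x − 1 and substitute into the circle:
50x² − 50x − 100 = 0  ⟹  x² − x − 2 = 0
x = 2 or x = −1, giving (2, 13) and (−1, −8).

(−1, −8) and (2, 13)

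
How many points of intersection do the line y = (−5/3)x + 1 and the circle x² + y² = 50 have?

2

Centre (0, 0), r² = 50. Distance² from centre to line = (−3)²/34 = 9/34.
Since d² < r², the line cuts the circle twice.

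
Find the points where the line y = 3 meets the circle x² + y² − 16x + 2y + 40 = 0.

(5, 3) and (11, 3)

Express y = 3 and substitute into the circle:
x² − 16x + 55 = 0
x = 11 or x = 5, giving (11, 3) and (5, 3).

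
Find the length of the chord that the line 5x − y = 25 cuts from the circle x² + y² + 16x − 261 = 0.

From the line, y = 5x − 25. Substituting:
26x² − 234x + 364 = 0  ⟹  x² − 9x + 14 = 0
x = 7 or x = 2, giving (7, 10) and (2, −15).
|(7, 10) − (2, −15)| = √((5)² + (25)²) = 5√26.

5√26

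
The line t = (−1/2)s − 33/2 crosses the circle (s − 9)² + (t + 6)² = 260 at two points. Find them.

From the line, t = (−33 − s)/2. Substituting:
5s² − 30s − 275 = 0  ⟹  s² − 6s − 55 = 0
s = 11 or s = −5, giving (11, −22) and (−5, −14).

(−5, −14) and (11, −22)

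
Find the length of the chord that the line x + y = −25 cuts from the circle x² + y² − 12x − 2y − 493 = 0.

Substitute y = −x − 25:
2x² + 40x + 182 = 0  ⟹  x² + 20x + 91 = 0
x = −7 or x = −13, giving (−7, −18) and (−13, −12).
Chord length = distance between (−7, −18) and (−13, −12) = √72 = 6√2.

6√2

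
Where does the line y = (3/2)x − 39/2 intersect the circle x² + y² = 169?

Express y = (−39 + 3x)/2 and substitute into the circle:
13x² − 234x + 845 = 0  ⟹  x² − 18x + 65 = 0
x = 13 or x = 5, giving (13, 0) and (5, −12).

(5, −12) and (13, 0)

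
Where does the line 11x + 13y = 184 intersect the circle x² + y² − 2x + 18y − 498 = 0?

Substitute y = (184 − 11x)/13:
290x² − 6960x − 7250 = 0  ⟹  x² − 24x − 25 = 0
x = 25 or x = −1, giving (25, −7) and (−1, 15).

(−1, 15) and (25, −7)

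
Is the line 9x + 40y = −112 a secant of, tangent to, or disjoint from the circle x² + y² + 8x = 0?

Substituting the line into the circle gives 1681x² + 14816x + 12544 = 0.
Discriminant = (14816)² − 4·1681·(12544) = 135168000 > 0.
Two real roots: the line is a secant.

secant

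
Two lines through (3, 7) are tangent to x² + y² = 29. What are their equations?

Let a tangent through (3, 7) have slope m. Its distance from (0, 0) must equal √29:
(−3m − (−7))² = 29(m² + 1)
10m² + 21m − 10 = 0, so m = −5/2 or m = 2/5.
With m = −5/2: 5x + 2y = 29. With m = 2/5: 2x − 5y = −29.

5x + 2y = 29 and 2x − 5y = −29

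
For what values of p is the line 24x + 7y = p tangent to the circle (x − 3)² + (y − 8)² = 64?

p = −72 or p = 328

For a tangent, require d(centre, line) = r = 8.
|24·3 + 7·8 − p| / √625 = 8
|p − (128)| = 8·25, so p = 328 or p = −72.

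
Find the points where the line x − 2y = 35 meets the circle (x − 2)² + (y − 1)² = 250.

From the line, y = (−35 + x)/2. Substituting:
5x² − 90x + 385 = 0  ⟹  x² − 18x + 77 = 0
x = 11 or x = 7, giving (11, −12) and (7, −14).

(7, −14) and (11, −12)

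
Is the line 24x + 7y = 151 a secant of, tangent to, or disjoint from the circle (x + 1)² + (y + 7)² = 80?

Substituting the line into the circle gives 625x² − 9502x + 36129 = 0.
Discriminant = (−9502)² − 4·625·(36129) = −34496 < 0.
No real roots: the line does not meet the circle.

disjoint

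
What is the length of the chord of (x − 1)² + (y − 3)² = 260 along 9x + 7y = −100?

Express y = (−100 − 9x)/7 and substitute into the circle:
130x² + 2080x + 1950 = 0  ⟹  x² + 16x + 15 = 0
x = −1 or x = −15, giving (−1, −13) and (−15, 5).
|(−1, −13) − (−15, 5)| = √((14)² + (−18)²) = 2√130.

2√130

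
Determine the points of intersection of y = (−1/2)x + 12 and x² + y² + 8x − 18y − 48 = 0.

Express y = (24 − x)/2 and substitute into the circle:
5x² + 20x − 480 = 0  ⟹  x² + 4x − 96 = 0
x = 8 or x = −12, giving (8, 8) and (−12, 18).

(−12, 18) and (8, 8)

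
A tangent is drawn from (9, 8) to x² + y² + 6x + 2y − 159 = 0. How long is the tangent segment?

With centre O = (−3, −1), |OP|² = 225 and r² = 169.
The tangent meets the radius at right angles, so tangent² = |PO|² − r² = 225 − 169 = 56.

2√14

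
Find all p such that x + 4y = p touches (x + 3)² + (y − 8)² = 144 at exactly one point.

For a tangent, require d(centre, line) = r = 12.
|1·(−3) + 4·8 − p| / √17 = 12
|p − (29)| = 12√17.

p = 29 ± 12√17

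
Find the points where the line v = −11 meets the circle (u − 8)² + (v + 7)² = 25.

Express v = −11 and substitute into the circle:
u² − 16u + 55 = 0
u = 11 or u = 5, giving (11, −11) and (5, −11).

(5, −11) and (11, −11)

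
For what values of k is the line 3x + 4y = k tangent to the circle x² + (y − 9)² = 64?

For a tangent, require d(centre, line) = r = 8.
|3·0 + 4·9 − k| / √25 = 8
|k − (36)| = 8·5, so k = 76 or k = −4.

k = −4 or k = 76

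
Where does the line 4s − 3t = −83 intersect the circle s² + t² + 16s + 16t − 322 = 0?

(−29, −11) and (−11, 13)

Express t = (83 + 4s)/3 and substitute into the circle:
25s² + 1000s + 7975 = 0  ⟹  s² + 40s + 319 = 0
s = −11 or s = −29, giving (−11, 13) and (−29, −11).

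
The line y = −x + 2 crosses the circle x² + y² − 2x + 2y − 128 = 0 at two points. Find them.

(−6, 8) and (10, −8)

Express y = −x + 2 and substitute into the circle:
2x² − 8x − 120 = 0  ⟹  x² − 4x − 60 = 0
x = 10 or x = −6, giving (10, −8) and (−6, 8).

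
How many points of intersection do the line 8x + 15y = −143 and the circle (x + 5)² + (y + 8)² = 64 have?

2

Substituting the line into the circle gives 289x² + 2618x − 8246 = 0.
Δ = 6853924 − (−9532376) = 16386300.
Two real roots: the line is a secant.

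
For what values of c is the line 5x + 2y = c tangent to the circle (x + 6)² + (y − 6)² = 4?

Tangency holds when the distance from the centre (−6, 6) to the line equals the radius 2:
|5·(−6) + 2·6 − c| / √29 = 2
|c − (−18)| = 2√29.

c = −18 ± 2√29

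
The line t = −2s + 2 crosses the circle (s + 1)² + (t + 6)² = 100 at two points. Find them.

(−1, 4) and (7, −12)

Substitute t = −2s + 2:
5s² − 30s − 35 = 0  ⟹  s² − 6s − 7 = 0
s = 7 or s = −1, giving (7, −12) and (−1, 4).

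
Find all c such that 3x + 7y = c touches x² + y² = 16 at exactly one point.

c = ±4√58

The line touches the circle iff its distance from (0, 0) is 4:
|3·0 + 7·0 − c| / √58 = 4
|c| = 4√58.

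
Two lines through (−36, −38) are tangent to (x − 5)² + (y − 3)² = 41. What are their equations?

A line y − (−38) = m(x − (−36)) is tangent when its distance from (5, 3) is √41:
[m·(41) − (41)]² = 41(m² + 1)
20m² − 41m + 20 = 0, so m = 5/4 or m = 4/5.
With m = 5/4: 5x − 4y = −28. With m = 4/5: 4x − 5y = 46.

5x − 4y = −28 and 4x − 5y = 46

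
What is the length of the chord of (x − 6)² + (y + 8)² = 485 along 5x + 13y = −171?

Substitute y = (−171 − 5x)/13:
194x² − 1358x − 71392 = 0  ⟹  x² − 7x − 368 = 0
x = 23 or x = −16, giving (23, −22) and (−16, −7).
Chord length = distance between (23, −22) and (−16, −7) = √1746 = 3√194.

3√194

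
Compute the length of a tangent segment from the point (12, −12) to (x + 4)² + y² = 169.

Centre (−4, 0), r² = 169. |PO|² = (16)² + (−12)² = 400.
The tangent meets the radius at right angles, so tangent² = |PO|² − r² = 400 − 169 = 231.

√231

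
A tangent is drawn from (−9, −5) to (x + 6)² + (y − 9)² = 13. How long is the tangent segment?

8√3

Centre (−6, 9), r² = 13. |PO|² = (−3)² + (−14)² = 205.
The tangent meets the radius at right angles, so tangent² = |PO|² − r² = 205 − 13 = 192.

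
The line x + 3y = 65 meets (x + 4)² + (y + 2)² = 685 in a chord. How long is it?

From the line, y = (65 − x)/3. Substituting:
10x² − 70x − 980 = 0  ⟹  x² − 7x − 98 = 0
x = 14 or x = −7, giving (14, 17) and (−7, 24).
|(14, 17) − (−7, 24)| = √((21)² + (−7)²) = 7√10.

7√10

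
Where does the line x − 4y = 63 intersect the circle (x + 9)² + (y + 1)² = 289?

Substitute y = (−63 + x)/4:
17x² + 170x + 153 = 0  ⟹  x² + 10x + 9 = 0
x = −1 or x = −9, giving (−1, −16) and (−9, −18).

(−9, −18) and (−1, −16)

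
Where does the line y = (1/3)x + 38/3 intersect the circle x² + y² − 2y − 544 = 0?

(−23, 5) and (16, 18)

From the line, y = (38 + x)/3. Substituting:
10x² + 70x − 3680 = 0  ⟹  x² + 7x − 368 = 0
x = 16 or x = −23, giving (16, 18) and (−23, 5).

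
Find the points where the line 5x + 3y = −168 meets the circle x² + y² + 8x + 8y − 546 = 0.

From the line, y = (−168 − 5x)/3. Substituting:
34x² + 1632x + 19278 = 0  ⟹  x² + 48x + 567 = 0
x = −21 or x = −27, giving (−21, −21) and (−27, −11).

(−27, −11) and (−21, −21)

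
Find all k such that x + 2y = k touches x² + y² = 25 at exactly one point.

Tangency holds when the distance from the centre (0, 0) to the line equals the radius 5:
|1·0 + 2·0 − k| / √5 = 5
|k| = 5√5.

k = ±5√5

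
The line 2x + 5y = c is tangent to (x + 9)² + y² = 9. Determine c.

Tangency holds when the distance from the centre (−9, 0) to the line equals the radius 3:
|2·(−9) + 5·0 − c| / √29 = 3
|c − (−18)| = 3√29.

c = −18 ± 3√29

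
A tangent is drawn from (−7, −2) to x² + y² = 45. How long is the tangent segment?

Centre (0, 0), r² = 45. |PO|² = (−7)² + (−2)² = 53.
By the tangent–radius right angle, tangent length = √(|PO|² − r²) = √8 = 2√2.

2√2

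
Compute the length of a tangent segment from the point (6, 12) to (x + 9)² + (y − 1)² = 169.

√177

The centre is (−9, 1) and r = 13. The square of the distance from P to the centre is 225 + 121 = 346.
By the tangent–radius right angle, tangent length = √(|PO|² − r²) = √177.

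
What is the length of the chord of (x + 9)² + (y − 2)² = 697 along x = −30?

The line gives x = −30. Substituting into the circle:
y² − 4y − 252 = 0
y = 18 or y = −14, giving (−30, 18) and (−30, −14).
Chord length = distance between (−30, 18) and (−30, −14) = √1024 = 32.

32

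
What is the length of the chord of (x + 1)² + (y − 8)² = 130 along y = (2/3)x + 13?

Centre (−1, 8), r² = 130. Perpendicular distance d from centre to line = |13| / √13 = 13/√13.
Chord = 2√(r² − d²) = 2·√(117) = 6√13.

6√13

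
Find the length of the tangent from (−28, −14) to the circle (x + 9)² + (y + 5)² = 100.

3√38

The centre is (−9, −5) and r = 10. The square of the distance from P to the centre is 361 + 81 = 442.
By the tangent–radius right angle, tangent length = √(|PO|² − r²) = √342 = 3√38.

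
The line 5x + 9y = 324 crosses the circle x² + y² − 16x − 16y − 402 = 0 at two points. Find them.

(9, 31) and (27, 21)

Express y = (324 − 5x)/9 and substitute into the circle:
106x² − 3816x + 25758 = 0  ⟹  x² − 36x + 243 = 0
x = 27 or x = 9, giving (27, 21) and (9, 31).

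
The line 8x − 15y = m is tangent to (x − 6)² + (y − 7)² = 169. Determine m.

For a tangent, require d(centre, line) = r = 13.
|8·6 − 15·7 − m| / √289 = 13
|m − (−57)| = 13·17, so m = 164 or m = −278.

m = −278 or m = 164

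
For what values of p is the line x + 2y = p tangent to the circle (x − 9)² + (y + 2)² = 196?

p = 5 ± 14√5

Tangency holds when the distance from the centre (9, −2) to the line equals the radius 14:
|1·9 + 2·(−2) − p| / √5 = 14
|p − (5)| = 14√5.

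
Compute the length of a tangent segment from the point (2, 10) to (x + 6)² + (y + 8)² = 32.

2√89

Centre (−6, −8), r² = 32. |PO|² = (8)² + (18)² = 388.
The tangent meets the radius at right angles, so tangent² = |PO|² − r² = 388 − 32 = 356.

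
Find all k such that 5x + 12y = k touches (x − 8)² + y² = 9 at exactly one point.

k = 1 or k = 79

Tangency holds when the distance from the centre (8, 0) to the line equals the radius 3:
|5·8 + 12·0 − k| / √169 = 3
|k − (40)| = 3·13, so k = 79 or k = 1.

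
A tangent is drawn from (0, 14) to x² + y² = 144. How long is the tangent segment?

Centre (0, 0), r² = 144. |PO|² = (0)² + (14)² = 196.
The tangent meets the radius at right angles, so tangent² = |PO|² − r² = 196 − 144 = 52.

2√13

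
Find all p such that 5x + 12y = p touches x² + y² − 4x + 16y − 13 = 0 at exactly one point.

The line touches the circle iff its distance from (2, −8) is 9:
|5·2 + 12·(−8) − p| / √169 = 9
|p − (−86)| = 9·13, so p = 31 or p = −203.

p = −203 or p = 31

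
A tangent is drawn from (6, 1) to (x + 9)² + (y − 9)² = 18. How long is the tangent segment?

The centre is (−9, 9) and r = 3√2. The square of the distance from P to the centre is 225 + 64 = 289.
Power of the point: PT² = |PO|² − r² = 271, so PT = √271.

√271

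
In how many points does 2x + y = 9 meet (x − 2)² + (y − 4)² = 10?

2

d² = (2·2 + 1·4 − (9))²/5 = 1/5; r² = 10.
Since d² < r², the line cuts the circle twice.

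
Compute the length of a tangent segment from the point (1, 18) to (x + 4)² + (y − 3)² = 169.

9

With centre O = (−4, 3), |OP|² = 250 and r² = 169.
By the tangent–radius right angle, tangent length = √(|PO|² − r²) = √81 = 9.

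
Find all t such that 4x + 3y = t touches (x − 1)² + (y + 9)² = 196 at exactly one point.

For a tangent, require d(centre, line) = r = 14.
|4·1 + 3·(−9) − t| / √25 = 14
|t − (−23)| = 14·5, so t = 47 or t = −93.

t = −93 or t = 47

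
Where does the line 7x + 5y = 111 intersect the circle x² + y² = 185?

(8, 11) and (13, 4)

Express y = (111 − 7x)/5 and substitute into the circle:
74x² − 1554x + 7696 = 0  ⟹  x² − 21x + 104 = 0
x = 13 or x = 8, giving (13, 4) and (8, 11).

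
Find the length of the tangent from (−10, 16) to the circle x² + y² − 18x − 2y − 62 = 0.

√442

Centre (9, 1), r² = 144. |PO|² = (−19)² + (15)² = 586.
The tangent meets the radius at right angles, so tangent² = |PO|² − r² = 586 − 144 = 442.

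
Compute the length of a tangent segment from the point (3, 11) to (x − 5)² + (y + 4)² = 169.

2√15

Centre (5, −4), r² = 169. |PO|² = (−2)² + (15)² = 229.
The tangent meets the radius at right angles, so tangent² = |PO|² − r² = 229 − 169 = 60.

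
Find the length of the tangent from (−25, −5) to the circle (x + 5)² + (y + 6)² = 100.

√301

With centre O = (−5, −6), |OP|² = 401 and r² = 100.
Power of the point: PT² = |PO|² − r² = 301, so PT = √301.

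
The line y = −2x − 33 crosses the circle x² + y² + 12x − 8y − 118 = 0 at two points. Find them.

Substitute y = −2x − 33:
5x² + 160x + 1235 = 0  ⟹  x² + 32x + 247 = 0
x = −13 or x = −19, giving (−13, −7) and (−19, 5).

(−19, 5) and (−13, −7)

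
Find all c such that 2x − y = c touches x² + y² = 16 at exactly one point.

For a tangent, require d(centre, line) = r = 4.
|2·0 − 1·0 − c| / √5 = 4
|c| = 4√5.

c = ±4√5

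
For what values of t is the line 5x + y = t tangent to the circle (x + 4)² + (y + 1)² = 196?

t = −21 ± 14√26

For a tangent, require d(centre, line) = r = 14.
|5·(−4) + 1·(−1) − t| / √26 = 14
|t − (−21)| = 14√26.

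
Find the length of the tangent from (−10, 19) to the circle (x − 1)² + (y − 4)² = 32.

Centre (1, 4), r² = 32. |PO|² = (−11)² + (15)² = 346.
By the tangent–radius right angle, tangent length = √(|PO|² − r²) = √314.

√314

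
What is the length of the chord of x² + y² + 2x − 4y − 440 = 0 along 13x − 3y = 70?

3√178

Substitute y = (−70 + 13x)/3:
178x² − 1958x + 1780 = 0  ⟹  x² − 11x + 10 = 0
x = 10 or x = 1, giving (10, 20) and (1, −19).
|(10, 20) − (1, −19)| = √((9)² + (39)²) = 3√178.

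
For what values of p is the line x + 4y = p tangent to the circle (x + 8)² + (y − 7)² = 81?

The line touches the circle iff its distance from (−8, 7) is 9:
|1·(−8) + 4·7 − p| / √17 = 9
|p − (20)| = 9√17.

p = 20 ± 9√17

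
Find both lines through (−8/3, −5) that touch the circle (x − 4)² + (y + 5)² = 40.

3x − y = −3 and 3x + y = −13

Write the tangent as mx − y + (−5 − m·(−8/3)) = 0 and set its distance from the centre to 2√10:
(20/3m − (0))² = 40(m² + 1)
m² − 9 = 0, so m = 3 or m = −3.
With m = 3: 3x − y = −3. With m = −3: 3x + y = −13.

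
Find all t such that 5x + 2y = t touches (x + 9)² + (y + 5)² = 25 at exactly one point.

The line touches the circle iff its distance from (−9, −5) is 5:
|5·(−9) + 2·(−5) − t| / √29 = 5
|t − (−55)| = 5√29.

t = −55 ± 5√29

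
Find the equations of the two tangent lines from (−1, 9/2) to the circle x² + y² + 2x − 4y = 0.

x − 2y = −10 and x + 2y = 8

A line y − (9/2) = m(x − (−1)) is tangent when its distance from (−1, 2) is √5:
[m·(0) − (−5/2)]² = 5(m² + 1)
4m² − 1 = 0, so m = 1/2 or m = −1/2.
Through (−1, 9/2) these give x − 2y = −10 and x + 2y = 8.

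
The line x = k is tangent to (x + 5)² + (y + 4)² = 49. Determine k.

For a tangent, require d(centre, line) = r = 7.
|1·(−5) + 0·(−4) − k| / √1 = 7
|k − (−5)| = 7, so k = 2 or k = −12.

k = −12 or k = 2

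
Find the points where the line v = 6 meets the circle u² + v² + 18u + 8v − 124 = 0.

Substitute v = 6:
u² + 18u − 40 = 0
u = 2 or u = −20, giving (2, 6) and (−20, 6).

(−20, 6) and (2, 6)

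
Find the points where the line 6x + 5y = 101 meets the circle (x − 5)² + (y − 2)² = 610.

(−4, 25) and (26, −11)

Substitute y = (101 − 6x)/5:
61x² − 1342x − 6344 = 0  ⟹  x² − 22x − 104 = 0
x = 26 or x = −4, giving (26, −11) and (−4, 25).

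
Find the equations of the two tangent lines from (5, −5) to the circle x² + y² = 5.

x + 2y = −5 and 2x + y = 5

A line y − (−5) = m(x − (5)) is tangent when its distance from (0, 0) is √5:
(−5m − (5))² = 5(m² + 1)
2m² + 5m + 2 = 0, so m = −1/2 or m = −2.
With m = −1/2: x + 2y = −5. With m = −2: 2x + y = 5.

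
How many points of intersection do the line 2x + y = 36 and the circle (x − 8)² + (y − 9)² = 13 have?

Centre (8, 9), r² = 13. Distance² from centre to line = (−11)²/5 = 121/5.
Since d² > r², the line lies outside the circle.

0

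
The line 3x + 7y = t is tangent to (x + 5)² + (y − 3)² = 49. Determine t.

t = 6 ± 7√58

Tangency holds when the distance from the centre (−5, 3) to the line equals the radius 7:
|3·(−5) + 7·3 − t| / √58 = 7
|t − (6)| = 7√58.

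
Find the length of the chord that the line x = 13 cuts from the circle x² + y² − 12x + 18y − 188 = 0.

32

The distance from (6, −9) to the line is 7, and r² = 305.
Chord = 2√(r² − d²) = 2·√(256) = 32.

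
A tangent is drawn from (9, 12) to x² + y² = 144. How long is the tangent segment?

Centre (0, 0), r² = 144. |PO|² = (9)² + (12)² = 225.
By the tangent–radius right angle, tangent length = √(|PO|² − r²) = √81 = 9.

9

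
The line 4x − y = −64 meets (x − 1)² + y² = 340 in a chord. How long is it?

4√17

The distance from (1, 0) to the line is 68/√17, and r² = 340.
Half the chord is √(r² − d²) = √(68), so the full chord is 4√17.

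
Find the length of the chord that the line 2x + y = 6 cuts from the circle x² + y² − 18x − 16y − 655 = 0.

24√5

From the line, y = −2x + 6. Substituting:
5x² − 10x − 715 = 0  ⟹  x² − 2x − 143 = 0
x = 13 or x = −11, giving (13, −20) and (−11, 28).
Chord length = distance between (13, −20) and (−11, 28) = √2880 = 24√5.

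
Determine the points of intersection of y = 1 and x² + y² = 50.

Express y = 1 and substitute into the circle:
x² − 49 = 0
x = 7 or x = −7, giving (7, 1) and (−7, 1).

(−7, 1) and (7, 1)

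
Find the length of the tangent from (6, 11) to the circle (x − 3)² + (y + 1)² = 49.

2√26

Centre (3, −1), r² = 49. |PO|² = (3)² + (12)² = 153.
By the tangent–radius right angle, tangent length = √(|PO|² − r²) = √104 = 2√26.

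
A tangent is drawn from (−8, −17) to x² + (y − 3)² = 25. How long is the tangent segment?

Centre (0, 3), r² = 25. |PO|² = (−8)² + (−20)² = 464.
Power of the point: PT² = |PO|² − r² = 439, so PT = √439.

√439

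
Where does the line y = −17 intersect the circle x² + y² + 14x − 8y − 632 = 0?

From the line, y = −17. Substituting:
x² + 14x − 207 = 0
x = 9 or x = −23, giving (9, −17) and (−23, −17).

(−23, −17) and (9, −17)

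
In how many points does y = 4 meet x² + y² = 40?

Substituting the line into the circle gives x² − 24 = 0.
Discriminant = (0)² − 4·1·(−24) = 96 > 0.
Two real roots: the line is a secant.

2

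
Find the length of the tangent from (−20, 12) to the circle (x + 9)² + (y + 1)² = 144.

The centre is (−9, −1) and r = 12. The square of the distance from P to the centre is 121 + 169 = 290.
Power of the point: PT² = |PO|² − r² = 146, so PT = √146.

√146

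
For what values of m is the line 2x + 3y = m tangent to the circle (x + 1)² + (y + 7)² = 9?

The line touches the circle iff its distance from (−1, −7) is 3:
|2·(−1) + 3·(−7) − m| / √13 = 3
|m − (−23)| = 3√13.

m = −23 ± 3√13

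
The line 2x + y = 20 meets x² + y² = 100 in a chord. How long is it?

From the line, y = −2x + 20. Substituting:
5x² − 80x + 300 = 0  ⟹  x² − 16x + 60 = 0
x = 10 or x = 6, giving (10, 0) and (6, 8).
Chord length = distance between (10, 0) and (6, 8) = √80 = 4√5.

4√5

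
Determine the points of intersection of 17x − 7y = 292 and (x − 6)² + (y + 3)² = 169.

(11, −15) and (18, 2)

Express y = (−292 + 17x)/7 and substitute into the circle:
338x² − 9802x + 66924 = 0  ⟹  x² − 29x + 198 = 0
x = 18 or x = 11, giving (18, 2) and (11, −15).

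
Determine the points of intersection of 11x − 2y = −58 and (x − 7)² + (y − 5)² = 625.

Substitute y = (58 + 11x)/2:
125x² + 1000x = 0  ⟹  x² + 8x = 0
x = 0 or x = −8, giving (0, 29) and (−8, −15).

(−8, −15) and (0, 29)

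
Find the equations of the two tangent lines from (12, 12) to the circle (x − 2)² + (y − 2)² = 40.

3x − y = 24 and x − 3y = −24

Let a tangent through (12, 12) have slope m. Its distance from (2, 2) must equal 2√10:
[m·(−10) − (−10)]² = 40(m² + 1)
3m² − 10m + 3 = 0, so m = 3 or m = 1/3.
With m = 3: 3x − y = 24. With m = 1/3: x − 3y = −24.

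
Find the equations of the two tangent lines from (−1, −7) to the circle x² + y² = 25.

Write the tangent as mx − y + (−7 − m·(−1)) = 0 and set its distance from the centre to 5:
[m·(1) − (7)]² = 25(m² + 1)
12m² + 7m − 12 = 0, so m = 3/4 or m = −4/3.
With m = 3/4: 3x − 4y = 25. With m = −4/3: 4x + 3y = −25.

3x − 4y = 25 and 4x + 3y = −25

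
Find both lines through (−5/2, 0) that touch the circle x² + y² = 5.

Write the tangent as mx − y + (0 − m·(−5/2)) = 0 and set its distance from the centre to √5:
(5/2m − (0))² = 5(m² + 1)
m² − 4 = 0, so m = 2 or m = −2.
With m = 2: 2x − y = −5. With m = −2: 2x + y = −5.

2x − y = −5 and 2x + y = −5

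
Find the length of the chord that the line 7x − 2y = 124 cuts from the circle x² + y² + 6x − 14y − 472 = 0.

2√53

Express y = (−124 + 7x)/2 and substitute into the circle:
53x² − 1908x + 16960 = 0  ⟹  x² − 36x + 320 = 0
x = 20 or x = 16, giving (20, 8) and (16, −6).
|(20, 8) − (16, −6)| = √((4)² + (14)²) = 2√53.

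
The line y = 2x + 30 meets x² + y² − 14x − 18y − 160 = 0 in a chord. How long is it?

6√5

Express y = 2x + 30 and substitute into the circle:
5x² + 70x + 200 = 0  ⟹  x² + 14x + 40 = 0
x = −4 or x = −10, giving (−4, 22) and (−10, 10).
|(−4, 22) − (−10, 10)| = √((6)² + (12)²) = 6√5.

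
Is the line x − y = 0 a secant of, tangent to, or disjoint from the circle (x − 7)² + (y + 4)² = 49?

disjoint

Centre (7, −4), r² = 49. Distance² from centre to line = (11)²/2 = 121/2.
Since d² > r², the line lies outside the circle.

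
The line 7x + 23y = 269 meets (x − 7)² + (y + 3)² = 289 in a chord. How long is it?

17√2

The distance from (7, −3) to the line is 289/√578, and r² = 289.
Half the chord is √(r² − d²) = √(289/2), so the full chord is 17√2.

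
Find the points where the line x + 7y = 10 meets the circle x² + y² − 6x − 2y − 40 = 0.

Substitute y = (10 − x)/7:
50x² − 300x − 2000 = 0  ⟹  x² − 6x − 40 = 0
x = 10 or x = −4, giving (10, 0) and (−4, 2).

(−4, 2) and (10, 0)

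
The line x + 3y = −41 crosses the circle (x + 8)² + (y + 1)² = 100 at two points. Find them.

(−14, −9) and (−8, −11)

Express y = (−41 − x)/3 and substitute into the circle:
10x² + 220x + 1120 = 0  ⟹  x² + 22x + 112 = 0
x = −8 or x = −14, giving (−8, −11) and (−14, −9).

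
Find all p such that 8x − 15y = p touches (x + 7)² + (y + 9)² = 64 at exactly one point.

p = −57 or p = 215

The line touches the circle iff its distance from (−7, −9) is 8:
|8·(−7) − 15·(−9) − p| / √289 = 8
|p − (79)| = 8·17, so p = 215 or p = −57.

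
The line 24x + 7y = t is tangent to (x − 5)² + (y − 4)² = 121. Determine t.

Tangency holds when the distance from the centre (5, 4) to the line equals the radius 11:
|24·5 + 7·4 − t| / √625 = 11
|t − (148)| = 11·25, so t = 423 or t = −127.

t = −127 or t = 423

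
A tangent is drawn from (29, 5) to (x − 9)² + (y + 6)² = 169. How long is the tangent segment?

Centre (9, −6), r² = 169. |PO|² = (20)² + (11)² = 521.
The tangent meets the radius at right angles, so tangent² = |PO|² − r² = 521 − 169 = 352.

4√22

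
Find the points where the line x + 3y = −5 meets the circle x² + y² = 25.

Substitute y = (−5 − x)/3:
10x² + 10x − 200 = 0  ⟹  x² + x − 20 = 0
x = 4 or x = −5, giving (4, −3) and (−5, 0).

(−5, 0) and (4, −3)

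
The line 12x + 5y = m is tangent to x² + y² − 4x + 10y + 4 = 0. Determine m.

m = −66 or m = 64

The line touches the circle iff its distance from (2, −5) is 5:
|12·2 + 5·(−5) − m| / √169 = 5
|m − (−1)| = 5·13, so m = 64 or m = −66.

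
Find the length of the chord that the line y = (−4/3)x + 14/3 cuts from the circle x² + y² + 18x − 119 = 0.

From the line, y = (14 − 4x)/3. Substituting:
25x² + 50x − 875 = 0  ⟹  x² + 2x − 35 = 0
x = 5 or x = −7, giving (5, −2) and (−7, 14).
Chord length = distance between (5, −2) and (−7, 14) = √400 = 20.

20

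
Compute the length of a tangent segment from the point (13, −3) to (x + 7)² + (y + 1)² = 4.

With centre O = (−7, −1), |OP|² = 404 and r² = 4.
The tangent meets the radius at right angles, so tangent² = |PO|² − r² = 404 − 4 = 400.

20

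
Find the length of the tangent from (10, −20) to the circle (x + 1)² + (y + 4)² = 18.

√359

The centre is (−1, −4) and r = 3√2. The square of the distance from P to the centre is 121 + 256 = 377.
By the tangent–radius right angle, tangent length = √(|PO|² − r²) = √359.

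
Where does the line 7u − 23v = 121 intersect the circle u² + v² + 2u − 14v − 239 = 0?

(−9, −8) and (14, −1)

Express v = (−121 + 7u)/23 and substitute into the circle:
578u² − 2890u − 72828 = 0  ⟹  u² − 5u − 126 = 0
u = 14 or u = −9, giving (14, −1) and (−9, −8).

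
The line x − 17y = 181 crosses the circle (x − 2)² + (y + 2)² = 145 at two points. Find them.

(−6, −11) and (11, −10)

Substitute y = (−181 + x)/17:
290x² − 1450x − 19140 = 0  ⟹  x² − 5x − 66 = 0
x = 11 or x = −6, giving (11, −10) and (−6, −11).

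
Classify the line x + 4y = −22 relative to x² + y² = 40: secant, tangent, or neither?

Centre (0, 0), r² = 40. Distance² from centre to line = (22)²/17 = 484/17.
Since d² < r², the line cuts the circle twice.

secant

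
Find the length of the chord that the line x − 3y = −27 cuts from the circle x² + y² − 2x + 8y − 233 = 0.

6√10

Express y = (27 + x)/3 and substitute into the circle:
10x² + 60x − 720 = 0  ⟹  x² + 6x − 72 = 0
x = 6 or x = −12, giving (6, 11) and (−12, 5).
Chord length = distance between (6, 11) and (−12, 5) = √360 = 6√10.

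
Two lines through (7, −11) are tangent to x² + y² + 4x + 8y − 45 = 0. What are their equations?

Let a tangent through (7, −11) have slope m. Its distance from (−2, −4) must equal √65:
(−9m − (7))² = 65(m² + 1)
8m² + 63m − 8 = 0, so m = 1/8 or m = −8.
Through (7, −11) these give x − 8y = 95 and 8x + y = 45.

x − 8y = 95 and 8x + y = 45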